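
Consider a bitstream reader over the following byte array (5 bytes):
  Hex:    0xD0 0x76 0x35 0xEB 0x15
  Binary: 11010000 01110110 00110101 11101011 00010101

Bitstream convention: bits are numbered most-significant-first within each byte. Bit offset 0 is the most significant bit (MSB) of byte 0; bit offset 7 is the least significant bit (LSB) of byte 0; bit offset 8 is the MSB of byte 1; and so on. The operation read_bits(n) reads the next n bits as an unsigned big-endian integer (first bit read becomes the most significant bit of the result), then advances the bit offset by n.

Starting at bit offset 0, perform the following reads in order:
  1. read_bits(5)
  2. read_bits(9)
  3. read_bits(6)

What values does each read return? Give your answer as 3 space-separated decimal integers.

Read 1: bits[0:5] width=5 -> value=26 (bin 11010); offset now 5 = byte 0 bit 5; 35 bits remain
Read 2: bits[5:14] width=9 -> value=29 (bin 000011101); offset now 14 = byte 1 bit 6; 26 bits remain
Read 3: bits[14:20] width=6 -> value=35 (bin 100011); offset now 20 = byte 2 bit 4; 20 bits remain

Answer: 26 29 35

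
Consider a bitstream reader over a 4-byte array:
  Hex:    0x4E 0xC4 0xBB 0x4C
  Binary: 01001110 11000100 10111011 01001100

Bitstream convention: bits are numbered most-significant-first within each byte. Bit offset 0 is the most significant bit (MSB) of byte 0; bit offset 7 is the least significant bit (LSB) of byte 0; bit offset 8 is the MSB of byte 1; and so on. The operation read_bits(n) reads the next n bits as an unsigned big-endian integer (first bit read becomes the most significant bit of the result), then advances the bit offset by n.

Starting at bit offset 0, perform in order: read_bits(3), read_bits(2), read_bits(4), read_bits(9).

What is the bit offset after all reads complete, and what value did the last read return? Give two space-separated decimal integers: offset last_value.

Read 1: bits[0:3] width=3 -> value=2 (bin 010); offset now 3 = byte 0 bit 3; 29 bits remain
Read 2: bits[3:5] width=2 -> value=1 (bin 01); offset now 5 = byte 0 bit 5; 27 bits remain
Read 3: bits[5:9] width=4 -> value=13 (bin 1101); offset now 9 = byte 1 bit 1; 23 bits remain
Read 4: bits[9:18] width=9 -> value=274 (bin 100010010); offset now 18 = byte 2 bit 2; 14 bits remain

Answer: 18 274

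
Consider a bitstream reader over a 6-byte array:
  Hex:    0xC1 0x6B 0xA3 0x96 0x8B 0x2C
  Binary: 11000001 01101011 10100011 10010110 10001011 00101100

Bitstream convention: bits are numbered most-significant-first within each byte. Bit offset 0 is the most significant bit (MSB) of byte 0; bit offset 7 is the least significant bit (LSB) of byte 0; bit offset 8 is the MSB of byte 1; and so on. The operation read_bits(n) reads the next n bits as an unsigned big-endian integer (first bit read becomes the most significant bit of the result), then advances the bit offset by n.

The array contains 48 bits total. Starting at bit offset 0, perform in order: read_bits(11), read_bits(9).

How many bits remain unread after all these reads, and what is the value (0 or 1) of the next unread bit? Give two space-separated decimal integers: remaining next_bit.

Read 1: bits[0:11] width=11 -> value=1547 (bin 11000001011); offset now 11 = byte 1 bit 3; 37 bits remain
Read 2: bits[11:20] width=9 -> value=186 (bin 010111010); offset now 20 = byte 2 bit 4; 28 bits remain

Answer: 28 0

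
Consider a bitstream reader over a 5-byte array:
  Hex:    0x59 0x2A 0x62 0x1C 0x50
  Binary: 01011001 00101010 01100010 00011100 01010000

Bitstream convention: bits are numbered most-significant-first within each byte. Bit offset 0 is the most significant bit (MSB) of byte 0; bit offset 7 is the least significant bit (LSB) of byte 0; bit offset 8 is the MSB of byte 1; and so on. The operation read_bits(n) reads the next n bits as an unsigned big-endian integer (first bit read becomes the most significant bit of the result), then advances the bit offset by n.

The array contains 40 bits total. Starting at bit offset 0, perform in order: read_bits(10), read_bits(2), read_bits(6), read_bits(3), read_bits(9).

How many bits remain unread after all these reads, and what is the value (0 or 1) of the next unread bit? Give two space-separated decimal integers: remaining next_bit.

Read 1: bits[0:10] width=10 -> value=356 (bin 0101100100); offset now 10 = byte 1 bit 2; 30 bits remain
Read 2: bits[10:12] width=2 -> value=2 (bin 10); offset now 12 = byte 1 bit 4; 28 bits remain
Read 3: bits[12:18] width=6 -> value=41 (bin 101001); offset now 18 = byte 2 bit 2; 22 bits remain
Read 4: bits[18:21] width=3 -> value=4 (bin 100); offset now 21 = byte 2 bit 5; 19 bits remain
Read 5: bits[21:30] width=9 -> value=135 (bin 010000111); offset now 30 = byte 3 bit 6; 10 bits remain

Answer: 10 0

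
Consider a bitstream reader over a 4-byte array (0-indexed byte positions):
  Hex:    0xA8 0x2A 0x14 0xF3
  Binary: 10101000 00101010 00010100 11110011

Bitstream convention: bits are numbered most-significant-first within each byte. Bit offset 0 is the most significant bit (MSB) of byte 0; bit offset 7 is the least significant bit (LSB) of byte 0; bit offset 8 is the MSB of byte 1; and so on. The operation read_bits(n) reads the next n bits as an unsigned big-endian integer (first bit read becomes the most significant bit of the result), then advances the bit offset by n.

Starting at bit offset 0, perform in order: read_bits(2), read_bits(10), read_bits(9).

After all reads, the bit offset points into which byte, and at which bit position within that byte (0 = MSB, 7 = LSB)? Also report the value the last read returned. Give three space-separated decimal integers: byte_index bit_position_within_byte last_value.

Read 1: bits[0:2] width=2 -> value=2 (bin 10); offset now 2 = byte 0 bit 2; 30 bits remain
Read 2: bits[2:12] width=10 -> value=642 (bin 1010000010); offset now 12 = byte 1 bit 4; 20 bits remain
Read 3: bits[12:21] width=9 -> value=322 (bin 101000010); offset now 21 = byte 2 bit 5; 11 bits remain

Answer: 2 5 322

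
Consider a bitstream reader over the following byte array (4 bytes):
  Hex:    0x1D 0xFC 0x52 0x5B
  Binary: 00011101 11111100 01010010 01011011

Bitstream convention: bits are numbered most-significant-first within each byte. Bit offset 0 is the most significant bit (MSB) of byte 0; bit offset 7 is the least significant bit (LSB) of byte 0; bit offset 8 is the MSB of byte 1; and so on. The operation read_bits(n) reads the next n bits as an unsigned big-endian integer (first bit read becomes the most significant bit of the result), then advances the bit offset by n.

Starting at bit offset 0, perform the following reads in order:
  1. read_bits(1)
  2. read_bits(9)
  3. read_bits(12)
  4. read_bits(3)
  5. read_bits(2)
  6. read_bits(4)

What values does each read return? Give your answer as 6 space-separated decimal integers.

Answer: 0 119 3860 4 2 13

Derivation:
Read 1: bits[0:1] width=1 -> value=0 (bin 0); offset now 1 = byte 0 bit 1; 31 bits remain
Read 2: bits[1:10] width=9 -> value=119 (bin 001110111); offset now 10 = byte 1 bit 2; 22 bits remain
Read 3: bits[10:22] width=12 -> value=3860 (bin 111100010100); offset now 22 = byte 2 bit 6; 10 bits remain
Read 4: bits[22:25] width=3 -> value=4 (bin 100); offset now 25 = byte 3 bit 1; 7 bits remain
Read 5: bits[25:27] width=2 -> value=2 (bin 10); offset now 27 = byte 3 bit 3; 5 bits remain
Read 6: bits[27:31] width=4 -> value=13 (bin 1101); offset now 31 = byte 3 bit 7; 1 bits remain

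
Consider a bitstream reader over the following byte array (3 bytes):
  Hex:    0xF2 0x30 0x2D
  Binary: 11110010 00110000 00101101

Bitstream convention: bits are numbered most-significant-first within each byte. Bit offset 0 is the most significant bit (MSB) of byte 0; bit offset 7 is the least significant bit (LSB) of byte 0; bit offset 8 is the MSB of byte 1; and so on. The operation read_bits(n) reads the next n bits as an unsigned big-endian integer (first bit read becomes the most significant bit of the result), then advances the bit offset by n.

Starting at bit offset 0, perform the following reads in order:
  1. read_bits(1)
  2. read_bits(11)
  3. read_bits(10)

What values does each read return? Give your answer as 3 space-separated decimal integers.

Answer: 1 1827 11

Derivation:
Read 1: bits[0:1] width=1 -> value=1 (bin 1); offset now 1 = byte 0 bit 1; 23 bits remain
Read 2: bits[1:12] width=11 -> value=1827 (bin 11100100011); offset now 12 = byte 1 bit 4; 12 bits remain
Read 3: bits[12:22] width=10 -> value=11 (bin 0000001011); offset now 22 = byte 2 bit 6; 2 bits remain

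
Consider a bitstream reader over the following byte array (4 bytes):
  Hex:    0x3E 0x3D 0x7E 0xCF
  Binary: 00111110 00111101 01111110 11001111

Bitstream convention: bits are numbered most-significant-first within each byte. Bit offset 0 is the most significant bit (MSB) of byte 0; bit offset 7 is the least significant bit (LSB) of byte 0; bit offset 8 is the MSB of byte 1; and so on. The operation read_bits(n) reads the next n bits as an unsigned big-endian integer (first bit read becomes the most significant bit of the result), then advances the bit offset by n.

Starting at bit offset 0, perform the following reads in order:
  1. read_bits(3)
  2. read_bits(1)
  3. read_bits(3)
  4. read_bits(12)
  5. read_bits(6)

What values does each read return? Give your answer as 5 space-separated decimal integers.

Read 1: bits[0:3] width=3 -> value=1 (bin 001); offset now 3 = byte 0 bit 3; 29 bits remain
Read 2: bits[3:4] width=1 -> value=1 (bin 1); offset now 4 = byte 0 bit 4; 28 bits remain
Read 3: bits[4:7] width=3 -> value=7 (bin 111); offset now 7 = byte 0 bit 7; 25 bits remain
Read 4: bits[7:19] width=12 -> value=491 (bin 000111101011); offset now 19 = byte 2 bit 3; 13 bits remain
Read 5: bits[19:25] width=6 -> value=61 (bin 111101); offset now 25 = byte 3 bit 1; 7 bits remain

Answer: 1 1 7 491 61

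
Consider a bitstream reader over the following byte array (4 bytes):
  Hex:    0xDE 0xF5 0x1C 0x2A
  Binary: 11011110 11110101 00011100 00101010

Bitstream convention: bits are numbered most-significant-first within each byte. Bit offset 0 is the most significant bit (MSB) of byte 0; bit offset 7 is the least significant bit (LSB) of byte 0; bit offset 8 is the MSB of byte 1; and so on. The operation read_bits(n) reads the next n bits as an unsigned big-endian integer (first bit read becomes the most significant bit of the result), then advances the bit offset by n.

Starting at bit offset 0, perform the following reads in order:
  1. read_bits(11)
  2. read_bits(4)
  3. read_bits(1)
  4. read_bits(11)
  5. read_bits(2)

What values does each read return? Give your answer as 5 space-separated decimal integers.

Answer: 1783 10 1 225 1

Derivation:
Read 1: bits[0:11] width=11 -> value=1783 (bin 11011110111); offset now 11 = byte 1 bit 3; 21 bits remain
Read 2: bits[11:15] width=4 -> value=10 (bin 1010); offset now 15 = byte 1 bit 7; 17 bits remain
Read 3: bits[15:16] width=1 -> value=1 (bin 1); offset now 16 = byte 2 bit 0; 16 bits remain
Read 4: bits[16:27] width=11 -> value=225 (bin 00011100001); offset now 27 = byte 3 bit 3; 5 bits remain
Read 5: bits[27:29] width=2 -> value=1 (bin 01); offset now 29 = byte 3 bit 5; 3 bits remain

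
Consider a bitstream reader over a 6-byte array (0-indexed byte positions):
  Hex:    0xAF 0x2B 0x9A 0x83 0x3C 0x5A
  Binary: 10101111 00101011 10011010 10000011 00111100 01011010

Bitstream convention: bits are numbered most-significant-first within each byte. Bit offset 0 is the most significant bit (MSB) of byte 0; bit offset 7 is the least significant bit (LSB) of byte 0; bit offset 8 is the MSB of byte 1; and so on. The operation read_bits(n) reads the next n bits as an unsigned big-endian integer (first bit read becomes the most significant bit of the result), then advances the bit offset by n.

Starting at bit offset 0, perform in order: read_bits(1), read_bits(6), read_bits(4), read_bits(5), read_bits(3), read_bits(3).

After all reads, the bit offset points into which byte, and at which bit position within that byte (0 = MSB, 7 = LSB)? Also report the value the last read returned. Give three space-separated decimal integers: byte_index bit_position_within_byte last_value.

Answer: 2 6 6

Derivation:
Read 1: bits[0:1] width=1 -> value=1 (bin 1); offset now 1 = byte 0 bit 1; 47 bits remain
Read 2: bits[1:7] width=6 -> value=23 (bin 010111); offset now 7 = byte 0 bit 7; 41 bits remain
Read 3: bits[7:11] width=4 -> value=9 (bin 1001); offset now 11 = byte 1 bit 3; 37 bits remain
Read 4: bits[11:16] width=5 -> value=11 (bin 01011); offset now 16 = byte 2 bit 0; 32 bits remain
Read 5: bits[16:19] width=3 -> value=4 (bin 100); offset now 19 = byte 2 bit 3; 29 bits remain
Read 6: bits[19:22] width=3 -> value=6 (bin 110); offset now 22 = byte 2 bit 6; 26 bits remain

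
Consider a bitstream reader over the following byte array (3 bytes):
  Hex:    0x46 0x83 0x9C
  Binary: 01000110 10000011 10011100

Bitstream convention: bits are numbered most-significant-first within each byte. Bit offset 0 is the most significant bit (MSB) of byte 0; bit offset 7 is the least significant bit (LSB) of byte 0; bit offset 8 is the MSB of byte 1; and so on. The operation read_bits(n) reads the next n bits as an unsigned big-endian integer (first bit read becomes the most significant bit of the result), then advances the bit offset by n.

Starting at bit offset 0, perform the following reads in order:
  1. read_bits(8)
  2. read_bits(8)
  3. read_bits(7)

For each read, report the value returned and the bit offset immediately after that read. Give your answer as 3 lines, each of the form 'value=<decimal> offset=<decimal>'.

Read 1: bits[0:8] width=8 -> value=70 (bin 01000110); offset now 8 = byte 1 bit 0; 16 bits remain
Read 2: bits[8:16] width=8 -> value=131 (bin 10000011); offset now 16 = byte 2 bit 0; 8 bits remain
Read 3: bits[16:23] width=7 -> value=78 (bin 1001110); offset now 23 = byte 2 bit 7; 1 bits remain

Answer: value=70 offset=8
value=131 offset=16
value=78 offset=23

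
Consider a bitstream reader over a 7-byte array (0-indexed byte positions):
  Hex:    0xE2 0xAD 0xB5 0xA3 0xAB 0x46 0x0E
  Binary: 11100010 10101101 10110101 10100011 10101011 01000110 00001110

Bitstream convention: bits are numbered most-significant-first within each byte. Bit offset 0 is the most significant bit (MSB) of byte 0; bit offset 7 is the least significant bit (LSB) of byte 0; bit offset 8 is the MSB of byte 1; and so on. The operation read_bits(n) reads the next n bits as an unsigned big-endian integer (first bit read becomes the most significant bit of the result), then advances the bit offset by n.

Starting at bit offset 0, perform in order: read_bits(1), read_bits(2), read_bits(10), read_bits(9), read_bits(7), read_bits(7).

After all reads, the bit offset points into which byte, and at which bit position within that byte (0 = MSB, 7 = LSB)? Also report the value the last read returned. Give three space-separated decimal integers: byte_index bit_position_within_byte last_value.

Answer: 4 4 58

Derivation:
Read 1: bits[0:1] width=1 -> value=1 (bin 1); offset now 1 = byte 0 bit 1; 55 bits remain
Read 2: bits[1:3] width=2 -> value=3 (bin 11); offset now 3 = byte 0 bit 3; 53 bits remain
Read 3: bits[3:13] width=10 -> value=85 (bin 0001010101); offset now 13 = byte 1 bit 5; 43 bits remain
Read 4: bits[13:22] width=9 -> value=365 (bin 101101101); offset now 22 = byte 2 bit 6; 34 bits remain
Read 5: bits[22:29] width=7 -> value=52 (bin 0110100); offset now 29 = byte 3 bit 5; 27 bits remain
Read 6: bits[29:36] width=7 -> value=58 (bin 0111010); offset now 36 = byte 4 bit 4; 20 bits remain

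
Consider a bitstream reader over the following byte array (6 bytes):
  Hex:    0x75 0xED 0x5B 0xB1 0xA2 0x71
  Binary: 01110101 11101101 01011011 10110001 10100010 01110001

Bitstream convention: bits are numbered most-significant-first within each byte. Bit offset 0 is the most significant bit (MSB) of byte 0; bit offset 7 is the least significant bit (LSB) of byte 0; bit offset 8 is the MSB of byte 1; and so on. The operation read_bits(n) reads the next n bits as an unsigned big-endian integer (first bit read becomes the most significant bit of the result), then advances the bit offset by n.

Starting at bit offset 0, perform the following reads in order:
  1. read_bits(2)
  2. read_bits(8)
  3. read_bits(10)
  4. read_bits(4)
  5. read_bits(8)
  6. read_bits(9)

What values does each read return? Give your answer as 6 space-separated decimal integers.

Answer: 1 215 725 11 177 324

Derivation:
Read 1: bits[0:2] width=2 -> value=1 (bin 01); offset now 2 = byte 0 bit 2; 46 bits remain
Read 2: bits[2:10] width=8 -> value=215 (bin 11010111); offset now 10 = byte 1 bit 2; 38 bits remain
Read 3: bits[10:20] width=10 -> value=725 (bin 1011010101); offset now 20 = byte 2 bit 4; 28 bits remain
Read 4: bits[20:24] width=4 -> value=11 (bin 1011); offset now 24 = byte 3 bit 0; 24 bits remain
Read 5: bits[24:32] width=8 -> value=177 (bin 10110001); offset now 32 = byte 4 bit 0; 16 bits remain
Read 6: bits[32:41] width=9 -> value=324 (bin 101000100); offset now 41 = byte 5 bit 1; 7 bits remain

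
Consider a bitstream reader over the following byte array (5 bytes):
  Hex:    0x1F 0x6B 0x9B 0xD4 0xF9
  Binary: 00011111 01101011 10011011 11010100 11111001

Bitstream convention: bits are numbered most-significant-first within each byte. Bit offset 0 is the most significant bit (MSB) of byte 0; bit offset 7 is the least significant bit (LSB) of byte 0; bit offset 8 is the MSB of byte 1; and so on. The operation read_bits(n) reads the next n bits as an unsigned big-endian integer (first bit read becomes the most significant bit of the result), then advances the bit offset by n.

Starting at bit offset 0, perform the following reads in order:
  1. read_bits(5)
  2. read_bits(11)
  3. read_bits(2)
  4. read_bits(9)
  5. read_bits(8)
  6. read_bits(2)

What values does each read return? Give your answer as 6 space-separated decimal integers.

Read 1: bits[0:5] width=5 -> value=3 (bin 00011); offset now 5 = byte 0 bit 5; 35 bits remain
Read 2: bits[5:16] width=11 -> value=1899 (bin 11101101011); offset now 16 = byte 2 bit 0; 24 bits remain
Read 3: bits[16:18] width=2 -> value=2 (bin 10); offset now 18 = byte 2 bit 2; 22 bits remain
Read 4: bits[18:27] width=9 -> value=222 (bin 011011110); offset now 27 = byte 3 bit 3; 13 bits remain
Read 5: bits[27:35] width=8 -> value=167 (bin 10100111); offset now 35 = byte 4 bit 3; 5 bits remain
Read 6: bits[35:37] width=2 -> value=3 (bin 11); offset now 37 = byte 4 bit 5; 3 bits remain

Answer: 3 1899 2 222 167 3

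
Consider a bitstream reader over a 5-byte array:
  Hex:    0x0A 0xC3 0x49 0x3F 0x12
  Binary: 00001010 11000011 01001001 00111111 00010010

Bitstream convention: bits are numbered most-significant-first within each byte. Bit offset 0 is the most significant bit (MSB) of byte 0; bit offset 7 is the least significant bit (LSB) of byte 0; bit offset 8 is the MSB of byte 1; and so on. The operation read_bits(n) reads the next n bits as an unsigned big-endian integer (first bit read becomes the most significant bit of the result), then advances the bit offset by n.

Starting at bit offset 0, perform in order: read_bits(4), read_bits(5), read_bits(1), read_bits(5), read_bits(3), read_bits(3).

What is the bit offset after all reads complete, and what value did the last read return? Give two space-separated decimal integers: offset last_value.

Answer: 21 1

Derivation:
Read 1: bits[0:4] width=4 -> value=0 (bin 0000); offset now 4 = byte 0 bit 4; 36 bits remain
Read 2: bits[4:9] width=5 -> value=21 (bin 10101); offset now 9 = byte 1 bit 1; 31 bits remain
Read 3: bits[9:10] width=1 -> value=1 (bin 1); offset now 10 = byte 1 bit 2; 30 bits remain
Read 4: bits[10:15] width=5 -> value=1 (bin 00001); offset now 15 = byte 1 bit 7; 25 bits remain
Read 5: bits[15:18] width=3 -> value=5 (bin 101); offset now 18 = byte 2 bit 2; 22 bits remain
Read 6: bits[18:21] width=3 -> value=1 (bin 001); offset now 21 = byte 2 bit 5; 19 bits remain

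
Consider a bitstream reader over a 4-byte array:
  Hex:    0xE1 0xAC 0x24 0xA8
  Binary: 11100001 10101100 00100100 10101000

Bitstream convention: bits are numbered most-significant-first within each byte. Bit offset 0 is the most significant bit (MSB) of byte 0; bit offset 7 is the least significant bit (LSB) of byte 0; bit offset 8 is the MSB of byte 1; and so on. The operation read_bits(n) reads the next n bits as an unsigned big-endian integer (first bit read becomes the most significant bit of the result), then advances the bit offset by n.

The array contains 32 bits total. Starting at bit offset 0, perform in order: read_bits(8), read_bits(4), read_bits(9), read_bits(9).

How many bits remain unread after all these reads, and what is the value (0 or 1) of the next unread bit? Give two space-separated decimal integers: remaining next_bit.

Read 1: bits[0:8] width=8 -> value=225 (bin 11100001); offset now 8 = byte 1 bit 0; 24 bits remain
Read 2: bits[8:12] width=4 -> value=10 (bin 1010); offset now 12 = byte 1 bit 4; 20 bits remain
Read 3: bits[12:21] width=9 -> value=388 (bin 110000100); offset now 21 = byte 2 bit 5; 11 bits remain
Read 4: bits[21:30] width=9 -> value=298 (bin 100101010); offset now 30 = byte 3 bit 6; 2 bits remain

Answer: 2 0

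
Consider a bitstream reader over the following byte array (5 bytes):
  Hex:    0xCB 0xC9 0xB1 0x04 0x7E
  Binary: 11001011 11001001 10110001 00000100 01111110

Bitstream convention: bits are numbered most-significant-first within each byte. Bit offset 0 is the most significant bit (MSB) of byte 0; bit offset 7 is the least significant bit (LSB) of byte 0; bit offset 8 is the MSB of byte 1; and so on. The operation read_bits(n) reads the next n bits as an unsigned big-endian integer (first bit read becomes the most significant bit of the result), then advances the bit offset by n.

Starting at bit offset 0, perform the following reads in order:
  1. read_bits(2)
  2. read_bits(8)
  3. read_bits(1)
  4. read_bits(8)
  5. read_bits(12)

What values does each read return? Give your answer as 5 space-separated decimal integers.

Answer: 3 47 0 77 2178

Derivation:
Read 1: bits[0:2] width=2 -> value=3 (bin 11); offset now 2 = byte 0 bit 2; 38 bits remain
Read 2: bits[2:10] width=8 -> value=47 (bin 00101111); offset now 10 = byte 1 bit 2; 30 bits remain
Read 3: bits[10:11] width=1 -> value=0 (bin 0); offset now 11 = byte 1 bit 3; 29 bits remain
Read 4: bits[11:19] width=8 -> value=77 (bin 01001101); offset now 19 = byte 2 bit 3; 21 bits remain
Read 5: bits[19:31] width=12 -> value=2178 (bin 100010000010); offset now 31 = byte 3 bit 7; 9 bits remain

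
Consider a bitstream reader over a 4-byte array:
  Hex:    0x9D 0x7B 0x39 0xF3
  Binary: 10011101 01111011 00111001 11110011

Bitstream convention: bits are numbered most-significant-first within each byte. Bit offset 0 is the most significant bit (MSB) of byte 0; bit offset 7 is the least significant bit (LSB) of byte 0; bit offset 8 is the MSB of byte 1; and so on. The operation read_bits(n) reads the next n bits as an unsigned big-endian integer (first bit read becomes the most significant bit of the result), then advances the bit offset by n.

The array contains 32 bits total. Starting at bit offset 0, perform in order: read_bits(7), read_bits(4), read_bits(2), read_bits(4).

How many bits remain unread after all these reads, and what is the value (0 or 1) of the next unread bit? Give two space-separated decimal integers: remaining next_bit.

Answer: 15 0

Derivation:
Read 1: bits[0:7] width=7 -> value=78 (bin 1001110); offset now 7 = byte 0 bit 7; 25 bits remain
Read 2: bits[7:11] width=4 -> value=11 (bin 1011); offset now 11 = byte 1 bit 3; 21 bits remain
Read 3: bits[11:13] width=2 -> value=3 (bin 11); offset now 13 = byte 1 bit 5; 19 bits remain
Read 4: bits[13:17] width=4 -> value=6 (bin 0110); offset now 17 = byte 2 bit 1; 15 bits remain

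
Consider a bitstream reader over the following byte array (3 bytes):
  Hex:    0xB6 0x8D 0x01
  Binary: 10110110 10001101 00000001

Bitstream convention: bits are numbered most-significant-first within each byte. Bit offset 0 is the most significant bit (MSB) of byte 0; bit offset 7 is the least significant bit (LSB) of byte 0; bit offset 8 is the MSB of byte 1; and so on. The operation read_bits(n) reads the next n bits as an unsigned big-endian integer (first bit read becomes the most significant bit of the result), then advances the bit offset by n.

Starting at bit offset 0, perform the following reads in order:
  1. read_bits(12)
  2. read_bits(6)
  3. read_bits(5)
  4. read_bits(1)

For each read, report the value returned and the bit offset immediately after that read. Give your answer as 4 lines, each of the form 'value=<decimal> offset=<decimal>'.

Read 1: bits[0:12] width=12 -> value=2920 (bin 101101101000); offset now 12 = byte 1 bit 4; 12 bits remain
Read 2: bits[12:18] width=6 -> value=52 (bin 110100); offset now 18 = byte 2 bit 2; 6 bits remain
Read 3: bits[18:23] width=5 -> value=0 (bin 00000); offset now 23 = byte 2 bit 7; 1 bits remain
Read 4: bits[23:24] width=1 -> value=1 (bin 1); offset now 24 = byte 3 bit 0; 0 bits remain

Answer: value=2920 offset=12
value=52 offset=18
value=0 offset=23
value=1 offset=24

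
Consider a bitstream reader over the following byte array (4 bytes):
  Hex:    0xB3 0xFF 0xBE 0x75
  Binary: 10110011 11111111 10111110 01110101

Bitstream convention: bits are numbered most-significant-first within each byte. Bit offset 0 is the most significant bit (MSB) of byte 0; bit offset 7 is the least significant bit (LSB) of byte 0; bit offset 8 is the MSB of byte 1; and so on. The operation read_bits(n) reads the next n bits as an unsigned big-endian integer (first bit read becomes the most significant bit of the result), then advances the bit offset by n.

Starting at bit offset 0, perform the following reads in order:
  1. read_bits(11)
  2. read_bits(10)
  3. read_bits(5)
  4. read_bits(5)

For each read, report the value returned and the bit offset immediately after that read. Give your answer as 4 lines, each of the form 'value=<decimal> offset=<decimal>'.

Read 1: bits[0:11] width=11 -> value=1439 (bin 10110011111); offset now 11 = byte 1 bit 3; 21 bits remain
Read 2: bits[11:21] width=10 -> value=1015 (bin 1111110111); offset now 21 = byte 2 bit 5; 11 bits remain
Read 3: bits[21:26] width=5 -> value=25 (bin 11001); offset now 26 = byte 3 bit 2; 6 bits remain
Read 4: bits[26:31] width=5 -> value=26 (bin 11010); offset now 31 = byte 3 bit 7; 1 bits remain

Answer: value=1439 offset=11
value=1015 offset=21
value=25 offset=26
value=26 offset=31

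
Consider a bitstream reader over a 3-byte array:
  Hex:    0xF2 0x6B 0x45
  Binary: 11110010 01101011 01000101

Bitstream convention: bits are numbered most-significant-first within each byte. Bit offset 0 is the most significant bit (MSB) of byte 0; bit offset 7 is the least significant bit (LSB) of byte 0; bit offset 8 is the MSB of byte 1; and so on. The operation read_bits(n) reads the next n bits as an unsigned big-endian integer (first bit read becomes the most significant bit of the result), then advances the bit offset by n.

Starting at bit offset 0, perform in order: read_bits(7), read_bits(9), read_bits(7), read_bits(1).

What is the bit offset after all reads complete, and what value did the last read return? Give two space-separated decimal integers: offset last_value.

Answer: 24 1

Derivation:
Read 1: bits[0:7] width=7 -> value=121 (bin 1111001); offset now 7 = byte 0 bit 7; 17 bits remain
Read 2: bits[7:16] width=9 -> value=107 (bin 001101011); offset now 16 = byte 2 bit 0; 8 bits remain
Read 3: bits[16:23] width=7 -> value=34 (bin 0100010); offset now 23 = byte 2 bit 7; 1 bits remain
Read 4: bits[23:24] width=1 -> value=1 (bin 1); offset now 24 = byte 3 bit 0; 0 bits remain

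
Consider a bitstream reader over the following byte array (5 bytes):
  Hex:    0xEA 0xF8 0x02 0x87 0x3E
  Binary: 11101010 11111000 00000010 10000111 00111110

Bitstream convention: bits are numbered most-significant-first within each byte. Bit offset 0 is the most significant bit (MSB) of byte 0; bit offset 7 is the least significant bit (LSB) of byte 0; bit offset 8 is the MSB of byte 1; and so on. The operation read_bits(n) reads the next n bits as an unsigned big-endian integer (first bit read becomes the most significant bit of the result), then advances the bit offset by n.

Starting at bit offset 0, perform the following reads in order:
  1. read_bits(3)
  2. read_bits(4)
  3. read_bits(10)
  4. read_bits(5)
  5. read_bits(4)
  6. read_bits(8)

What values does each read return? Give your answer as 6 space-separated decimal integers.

Answer: 7 5 496 0 10 28

Derivation:
Read 1: bits[0:3] width=3 -> value=7 (bin 111); offset now 3 = byte 0 bit 3; 37 bits remain
Read 2: bits[3:7] width=4 -> value=5 (bin 0101); offset now 7 = byte 0 bit 7; 33 bits remain
Read 3: bits[7:17] width=10 -> value=496 (bin 0111110000); offset now 17 = byte 2 bit 1; 23 bits remain
Read 4: bits[17:22] width=5 -> value=0 (bin 00000); offset now 22 = byte 2 bit 6; 18 bits remain
Read 5: bits[22:26] width=4 -> value=10 (bin 1010); offset now 26 = byte 3 bit 2; 14 bits remain
Read 6: bits[26:34] width=8 -> value=28 (bin 00011100); offset now 34 = byte 4 bit 2; 6 bits remain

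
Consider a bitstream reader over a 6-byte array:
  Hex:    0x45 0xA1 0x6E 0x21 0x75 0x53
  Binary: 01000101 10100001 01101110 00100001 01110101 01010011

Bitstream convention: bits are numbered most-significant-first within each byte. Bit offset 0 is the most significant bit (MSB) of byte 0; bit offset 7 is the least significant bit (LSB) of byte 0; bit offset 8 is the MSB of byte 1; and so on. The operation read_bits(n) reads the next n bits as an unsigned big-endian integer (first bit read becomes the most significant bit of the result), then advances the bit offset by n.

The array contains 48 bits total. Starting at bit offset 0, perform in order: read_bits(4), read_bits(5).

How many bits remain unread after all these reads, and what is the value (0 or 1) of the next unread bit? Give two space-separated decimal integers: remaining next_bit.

Answer: 39 0

Derivation:
Read 1: bits[0:4] width=4 -> value=4 (bin 0100); offset now 4 = byte 0 bit 4; 44 bits remain
Read 2: bits[4:9] width=5 -> value=11 (bin 01011); offset now 9 = byte 1 bit 1; 39 bits remain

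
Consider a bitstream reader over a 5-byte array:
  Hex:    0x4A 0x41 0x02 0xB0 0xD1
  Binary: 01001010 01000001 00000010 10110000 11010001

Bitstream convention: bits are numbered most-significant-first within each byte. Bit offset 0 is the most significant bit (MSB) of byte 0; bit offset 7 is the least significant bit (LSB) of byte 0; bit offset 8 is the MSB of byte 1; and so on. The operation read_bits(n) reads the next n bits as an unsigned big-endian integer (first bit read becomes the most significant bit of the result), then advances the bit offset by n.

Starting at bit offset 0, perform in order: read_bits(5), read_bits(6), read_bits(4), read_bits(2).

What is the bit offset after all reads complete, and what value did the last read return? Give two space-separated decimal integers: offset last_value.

Answer: 17 2

Derivation:
Read 1: bits[0:5] width=5 -> value=9 (bin 01001); offset now 5 = byte 0 bit 5; 35 bits remain
Read 2: bits[5:11] width=6 -> value=18 (bin 010010); offset now 11 = byte 1 bit 3; 29 bits remain
Read 3: bits[11:15] width=4 -> value=0 (bin 0000); offset now 15 = byte 1 bit 7; 25 bits remain
Read 4: bits[15:17] width=2 -> value=2 (bin 10); offset now 17 = byte 2 bit 1; 23 bits remain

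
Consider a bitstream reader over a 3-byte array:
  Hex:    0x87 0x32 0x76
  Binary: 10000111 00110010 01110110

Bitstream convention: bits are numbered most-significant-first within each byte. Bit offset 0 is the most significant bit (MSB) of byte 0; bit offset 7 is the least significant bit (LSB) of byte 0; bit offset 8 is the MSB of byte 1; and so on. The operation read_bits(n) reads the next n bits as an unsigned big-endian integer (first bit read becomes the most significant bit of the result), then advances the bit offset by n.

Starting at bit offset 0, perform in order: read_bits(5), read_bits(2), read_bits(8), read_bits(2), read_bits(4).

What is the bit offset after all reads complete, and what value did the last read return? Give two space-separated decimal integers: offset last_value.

Read 1: bits[0:5] width=5 -> value=16 (bin 10000); offset now 5 = byte 0 bit 5; 19 bits remain
Read 2: bits[5:7] width=2 -> value=3 (bin 11); offset now 7 = byte 0 bit 7; 17 bits remain
Read 3: bits[7:15] width=8 -> value=153 (bin 10011001); offset now 15 = byte 1 bit 7; 9 bits remain
Read 4: bits[15:17] width=2 -> value=0 (bin 00); offset now 17 = byte 2 bit 1; 7 bits remain
Read 5: bits[17:21] width=4 -> value=14 (bin 1110); offset now 21 = byte 2 bit 5; 3 bits remain

Answer: 21 14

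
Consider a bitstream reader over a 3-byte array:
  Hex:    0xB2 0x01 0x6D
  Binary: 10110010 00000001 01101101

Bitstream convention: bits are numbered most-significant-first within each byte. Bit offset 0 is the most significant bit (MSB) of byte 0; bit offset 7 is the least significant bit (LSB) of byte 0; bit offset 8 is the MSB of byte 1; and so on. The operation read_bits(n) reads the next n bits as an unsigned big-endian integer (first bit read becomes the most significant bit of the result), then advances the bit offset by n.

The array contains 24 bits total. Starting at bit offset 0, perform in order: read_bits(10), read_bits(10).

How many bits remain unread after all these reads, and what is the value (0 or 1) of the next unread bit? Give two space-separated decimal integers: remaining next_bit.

Answer: 4 1

Derivation:
Read 1: bits[0:10] width=10 -> value=712 (bin 1011001000); offset now 10 = byte 1 bit 2; 14 bits remain
Read 2: bits[10:20] width=10 -> value=22 (bin 0000010110); offset now 20 = byte 2 bit 4; 4 bits remain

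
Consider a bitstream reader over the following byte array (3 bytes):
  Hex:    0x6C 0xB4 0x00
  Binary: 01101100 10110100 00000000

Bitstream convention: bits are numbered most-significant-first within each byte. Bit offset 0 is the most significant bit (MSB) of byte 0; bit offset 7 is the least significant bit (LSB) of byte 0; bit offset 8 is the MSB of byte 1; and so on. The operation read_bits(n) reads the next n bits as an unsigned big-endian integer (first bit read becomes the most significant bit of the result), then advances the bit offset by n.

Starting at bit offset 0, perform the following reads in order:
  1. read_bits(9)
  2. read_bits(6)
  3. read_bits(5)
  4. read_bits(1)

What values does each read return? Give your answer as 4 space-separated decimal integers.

Answer: 217 26 0 0

Derivation:
Read 1: bits[0:9] width=9 -> value=217 (bin 011011001); offset now 9 = byte 1 bit 1; 15 bits remain
Read 2: bits[9:15] width=6 -> value=26 (bin 011010); offset now 15 = byte 1 bit 7; 9 bits remain
Read 3: bits[15:20] width=5 -> value=0 (bin 00000); offset now 20 = byte 2 bit 4; 4 bits remain
Read 4: bits[20:21] width=1 -> value=0 (bin 0); offset now 21 = byte 2 bit 5; 3 bits remain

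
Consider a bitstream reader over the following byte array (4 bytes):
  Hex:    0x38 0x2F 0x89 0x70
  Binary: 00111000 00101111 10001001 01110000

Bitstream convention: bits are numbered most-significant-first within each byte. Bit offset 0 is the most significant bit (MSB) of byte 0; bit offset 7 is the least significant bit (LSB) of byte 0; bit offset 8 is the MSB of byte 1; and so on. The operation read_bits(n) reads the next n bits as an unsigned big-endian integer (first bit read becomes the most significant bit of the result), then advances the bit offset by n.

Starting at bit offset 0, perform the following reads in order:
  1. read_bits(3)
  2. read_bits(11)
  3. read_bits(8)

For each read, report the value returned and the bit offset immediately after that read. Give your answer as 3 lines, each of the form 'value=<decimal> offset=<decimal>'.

Read 1: bits[0:3] width=3 -> value=1 (bin 001); offset now 3 = byte 0 bit 3; 29 bits remain
Read 2: bits[3:14] width=11 -> value=1547 (bin 11000001011); offset now 14 = byte 1 bit 6; 18 bits remain
Read 3: bits[14:22] width=8 -> value=226 (bin 11100010); offset now 22 = byte 2 bit 6; 10 bits remain

Answer: value=1 offset=3
value=1547 offset=14
value=226 offset=22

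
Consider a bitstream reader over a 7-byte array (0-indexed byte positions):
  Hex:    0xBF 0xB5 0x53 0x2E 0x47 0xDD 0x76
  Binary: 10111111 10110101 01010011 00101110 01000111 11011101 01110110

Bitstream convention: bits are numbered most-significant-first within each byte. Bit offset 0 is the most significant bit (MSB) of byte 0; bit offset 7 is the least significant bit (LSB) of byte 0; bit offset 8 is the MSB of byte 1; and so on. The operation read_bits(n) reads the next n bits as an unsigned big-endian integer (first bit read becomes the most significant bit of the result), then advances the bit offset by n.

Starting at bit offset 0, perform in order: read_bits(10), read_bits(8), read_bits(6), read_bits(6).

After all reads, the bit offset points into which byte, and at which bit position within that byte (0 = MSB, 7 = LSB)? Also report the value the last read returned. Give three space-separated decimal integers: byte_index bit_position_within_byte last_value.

Answer: 3 6 11

Derivation:
Read 1: bits[0:10] width=10 -> value=766 (bin 1011111110); offset now 10 = byte 1 bit 2; 46 bits remain
Read 2: bits[10:18] width=8 -> value=213 (bin 11010101); offset now 18 = byte 2 bit 2; 38 bits remain
Read 3: bits[18:24] width=6 -> value=19 (bin 010011); offset now 24 = byte 3 bit 0; 32 bits remain
Read 4: bits[24:30] width=6 -> value=11 (bin 001011); offset now 30 = byte 3 bit 6; 26 bits remain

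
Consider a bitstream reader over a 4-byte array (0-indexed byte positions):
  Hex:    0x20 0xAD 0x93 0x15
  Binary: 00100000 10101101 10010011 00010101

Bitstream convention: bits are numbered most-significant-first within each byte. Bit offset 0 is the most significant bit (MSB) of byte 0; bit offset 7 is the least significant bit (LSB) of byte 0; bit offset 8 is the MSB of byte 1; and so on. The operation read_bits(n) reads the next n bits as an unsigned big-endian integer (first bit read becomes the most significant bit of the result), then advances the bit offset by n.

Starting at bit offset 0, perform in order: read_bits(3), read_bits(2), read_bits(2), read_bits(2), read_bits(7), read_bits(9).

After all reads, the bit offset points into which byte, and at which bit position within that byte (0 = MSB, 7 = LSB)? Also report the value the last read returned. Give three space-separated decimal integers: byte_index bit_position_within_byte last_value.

Answer: 3 1 294

Derivation:
Read 1: bits[0:3] width=3 -> value=1 (bin 001); offset now 3 = byte 0 bit 3; 29 bits remain
Read 2: bits[3:5] width=2 -> value=0 (bin 00); offset now 5 = byte 0 bit 5; 27 bits remain
Read 3: bits[5:7] width=2 -> value=0 (bin 00); offset now 7 = byte 0 bit 7; 25 bits remain
Read 4: bits[7:9] width=2 -> value=1 (bin 01); offset now 9 = byte 1 bit 1; 23 bits remain
Read 5: bits[9:16] width=7 -> value=45 (bin 0101101); offset now 16 = byte 2 bit 0; 16 bits remain
Read 6: bits[16:25] width=9 -> value=294 (bin 100100110); offset now 25 = byte 3 bit 1; 7 bits remain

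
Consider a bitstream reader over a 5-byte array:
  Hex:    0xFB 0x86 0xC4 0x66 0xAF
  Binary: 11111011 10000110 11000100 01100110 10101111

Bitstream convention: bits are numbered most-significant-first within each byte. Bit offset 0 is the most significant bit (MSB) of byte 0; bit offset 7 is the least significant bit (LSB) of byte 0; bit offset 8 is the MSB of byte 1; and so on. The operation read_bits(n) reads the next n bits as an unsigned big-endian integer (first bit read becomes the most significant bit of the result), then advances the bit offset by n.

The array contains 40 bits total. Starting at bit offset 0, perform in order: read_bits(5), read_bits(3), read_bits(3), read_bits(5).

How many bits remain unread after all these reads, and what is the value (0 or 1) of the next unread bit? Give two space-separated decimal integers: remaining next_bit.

Read 1: bits[0:5] width=5 -> value=31 (bin 11111); offset now 5 = byte 0 bit 5; 35 bits remain
Read 2: bits[5:8] width=3 -> value=3 (bin 011); offset now 8 = byte 1 bit 0; 32 bits remain
Read 3: bits[8:11] width=3 -> value=4 (bin 100); offset now 11 = byte 1 bit 3; 29 bits remain
Read 4: bits[11:16] width=5 -> value=6 (bin 00110); offset now 16 = byte 2 bit 0; 24 bits remain

Answer: 24 1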